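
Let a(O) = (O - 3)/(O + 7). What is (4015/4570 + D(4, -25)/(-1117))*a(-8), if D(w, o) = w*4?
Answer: 9705597/1020938 ≈ 9.5065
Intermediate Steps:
a(O) = (-3 + O)/(7 + O)
D(w, o) = 4*w
(4015/4570 + D(4, -25)/(-1117))*a(-8) = (4015/4570 + (4*4)/(-1117))*((-3 - 8)/(7 - 8)) = (4015*(1/4570) + 16*(-1/1117))*(-11/(-1)) = (803/914 - 16/1117)*(-1*(-11)) = (882327/1020938)*11 = 9705597/1020938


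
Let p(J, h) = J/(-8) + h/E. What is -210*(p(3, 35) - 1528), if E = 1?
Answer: 1254435/4 ≈ 3.1361e+5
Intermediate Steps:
p(J, h) = h - J/8 (p(J, h) = J/(-8) + h/1 = J*(-⅛) + h*1 = -J/8 + h = h - J/8)
-210*(p(3, 35) - 1528) = -210*((35 - ⅛*3) - 1528) = -210*((35 - 3/8) - 1528) = -210*(277/8 - 1528) = -210*(-11947/8) = 1254435/4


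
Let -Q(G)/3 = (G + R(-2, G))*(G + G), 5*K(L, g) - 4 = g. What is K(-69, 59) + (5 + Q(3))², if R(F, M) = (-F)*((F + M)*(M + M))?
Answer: 351188/5 ≈ 70238.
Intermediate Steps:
K(L, g) = ⅘ + g/5
R(F, M) = -2*F*M*(F + M) (R(F, M) = (-F)*((F + M)*(2*M)) = (-F)*(2*M*(F + M)) = -2*F*M*(F + M))
Q(G) = -6*G*(G + 4*G*(-2 + G)) (Q(G) = -3*(G - 2*(-2)*G*(-2 + G))*(G + G) = -3*(G + 4*G*(-2 + G))*2*G = -6*G*(G + 4*G*(-2 + G)))
K(-69, 59) + (5 + Q(3))² = (⅘ + (⅕)*59) + (5 + 3²*(42 - 24*3))² = (⅘ + 59/5) + (5 + 9*(42 - 72))² = 63/5 + (5 + 9*(-30))² = 63/5 + (5 - 270)² = 63/5 + (-265)² = 63/5 + 70225 = 351188/5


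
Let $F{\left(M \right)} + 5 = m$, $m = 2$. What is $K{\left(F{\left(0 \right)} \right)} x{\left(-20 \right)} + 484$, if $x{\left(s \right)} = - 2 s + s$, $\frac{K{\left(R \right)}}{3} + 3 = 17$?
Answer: $1324$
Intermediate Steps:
$F{\left(M \right)} = -3$ ($F{\left(M \right)} = -5 + 2 = -3$)
$K{\left(R \right)} = 42$ ($K{\left(R \right)} = -9 + 3 \cdot 17 = -9 + 51 = 42$)
$x{\left(s \right)} = - s$
$K{\left(F{\left(0 \right)} \right)} x{\left(-20 \right)} + 484 = 42 \left(\left(-1\right) \left(-20\right)\right) + 484 = 42 \cdot 20 + 484 = 840 + 484 = 1324$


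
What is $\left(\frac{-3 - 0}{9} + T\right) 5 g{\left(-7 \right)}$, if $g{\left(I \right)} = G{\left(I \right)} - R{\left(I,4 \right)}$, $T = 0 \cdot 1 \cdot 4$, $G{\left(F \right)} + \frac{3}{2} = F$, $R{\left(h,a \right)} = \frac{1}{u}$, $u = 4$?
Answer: $\frac{175}{12} \approx 14.583$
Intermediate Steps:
$R{\left(h,a \right)} = \frac{1}{4}$
$G{\left(F \right)} = - \frac{3}{2} + F$
$T = 0$ ($T = 0 \cdot 4 = 0$)
$g{\left(I \right)} = - \frac{7}{4} + I$ ($g{\left(I \right)} = \left(- \frac{3}{2} + I\right) - \frac{1}{4} = - \frac{7}{4} + I$)
$\left(\frac{-3 - 0}{9} + T\right) 5 g{\left(-7 \right)} = \left(\frac{-3 - 0}{9} + 0\right) 5 \left(- \frac{7}{4} - 7\right) = \left(\left(-3 + 0\right) \frac{1}{9} + 0\right) 5 \left(- \frac{35}{4}\right) = \left(\left(-3\right) \frac{1}{9} + 0\right) 5 \left(- \frac{35}{4}\right) = \left(- \frac{1}{3} + 0\right) 5 \left(- \frac{35}{4}\right) = \left(- \frac{1}{3}\right) 5 \left(- \frac{35}{4}\right) = \left(- \frac{5}{3}\right) \left(- \frac{35}{4}\right) = \frac{175}{12}$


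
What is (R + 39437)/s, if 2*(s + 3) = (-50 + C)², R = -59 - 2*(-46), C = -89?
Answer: 15788/3863 ≈ 4.0870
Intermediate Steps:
R = 33 (R = -59 + 92 = 33)
s = 19315/2 (s = -3 + (-50 - 89)²/2 = -3 + (½)*(-139)² = -3 + (½)*19321 = -3 + 19321/2 = 19315/2 ≈ 9657.5)
(R + 39437)/s = (33 + 39437)/(19315/2) = 39470*(2/19315) = 15788/3863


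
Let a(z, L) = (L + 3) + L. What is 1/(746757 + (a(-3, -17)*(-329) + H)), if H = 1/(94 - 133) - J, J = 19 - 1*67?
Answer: 39/29523155 ≈ 1.3210e-6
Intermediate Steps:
J = -48 (J = 19 - 67 = -48)
a(z, L) = 3 + 2*L (a(z, L) = (3 + L) + L = 3 + 2*L)
H = 1871/39 (H = 1/(94 - 133) - 1*(-48) = 1/(-39) + 48 = -1/39 + 48 = 1871/39 ≈ 47.974)
1/(746757 + (a(-3, -17)*(-329) + H)) = 1/(746757 + ((3 + 2*(-17))*(-329) + 1871/39)) = 1/(746757 + ((3 - 34)*(-329) + 1871/39)) = 1/(746757 + (-31*(-329) + 1871/39)) = 1/(746757 + (10199 + 1871/39)) = 1/(746757 + 399632/39) = 1/(29523155/39) = 39/29523155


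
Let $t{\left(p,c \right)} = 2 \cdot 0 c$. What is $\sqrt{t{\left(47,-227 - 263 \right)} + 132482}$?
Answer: $\sqrt{132482} \approx 363.98$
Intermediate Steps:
$t{\left(p,c \right)} = 0$ ($t{\left(p,c \right)} = 0 c = 0$)
$\sqrt{t{\left(47,-227 - 263 \right)} + 132482} = \sqrt{0 + 132482} = \sqrt{132482}$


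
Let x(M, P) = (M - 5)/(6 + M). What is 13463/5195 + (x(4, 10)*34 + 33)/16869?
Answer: 227261119/87634455 ≈ 2.5933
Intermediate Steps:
x(M, P) = (-5 + M)/(6 + M)
13463/5195 + (x(4, 10)*34 + 33)/16869 = 13463/5195 + (((-5 + 4)/(6 + 4))*34 + 33)/16869 = 13463*(1/5195) + ((-1/10)*34 + 33)*(1/16869) = 13463/5195 + (((⅒)*(-1))*34 + 33)*(1/16869) = 13463/5195 + (-⅒*34 + 33)*(1/16869) = 13463/5195 + (-17/5 + 33)*(1/16869) = 13463/5195 + (148/5)*(1/16869) = 13463/5195 + 148/84345 = 227261119/87634455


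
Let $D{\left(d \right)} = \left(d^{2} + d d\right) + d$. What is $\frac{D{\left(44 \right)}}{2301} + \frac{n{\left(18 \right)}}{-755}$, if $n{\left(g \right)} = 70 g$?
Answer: $\frac{11464}{347451} \approx 0.032995$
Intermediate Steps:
$D{\left(d \right)} = d + 2 d^{2}$ ($D{\left(d \right)} = \left(d^{2} + d^{2}\right) + d = 2 d^{2} + d = d + 2 d^{2}$)
$\frac{D{\left(44 \right)}}{2301} + \frac{n{\left(18 \right)}}{-755} = \frac{44 \left(1 + 2 \cdot 44\right)}{2301} + \frac{70 \cdot 18}{-755} = 44 \left(1 + 88\right) \frac{1}{2301} + 1260 \left(- \frac{1}{755}\right) = 44 \cdot 89 \cdot \frac{1}{2301} - \frac{252}{151} = 3916 \cdot \frac{1}{2301} - \frac{252}{151} = \frac{3916}{2301} - \frac{252}{151} = \frac{11464}{347451}$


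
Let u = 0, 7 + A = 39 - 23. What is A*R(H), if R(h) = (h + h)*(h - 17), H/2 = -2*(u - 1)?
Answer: -936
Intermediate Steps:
A = 9 (A = -7 + (39 - 23) = -7 + 16 = 9)
H = 4 (H = 2*(-2*(0 - 1)) = 2*(-2*(-1)) = 2*2 = 4)
R(h) = 2*h*(-17 + h) (R(h) = (2*h)*(-17 + h) = 2*h*(-17 + h))
A*R(H) = 9*(2*4*(-17 + 4)) = 9*(2*4*(-13)) = 9*(-104) = -936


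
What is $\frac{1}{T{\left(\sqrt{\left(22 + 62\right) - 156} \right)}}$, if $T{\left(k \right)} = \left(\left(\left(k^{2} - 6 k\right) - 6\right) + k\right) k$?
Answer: $\frac{\sqrt{2}}{72 \left(- 13 i + 5 \sqrt{2}\right)} \approx 0.0006342 + 0.001166 i$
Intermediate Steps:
$T{\left(k \right)} = k \left(-6 + k^{2} - 5 k\right)$ ($T{\left(k \right)} = \left(\left(-6 + k^{2} - 6 k\right) + k\right) k = \left(-6 + k^{2} - 5 k\right) k = k \left(-6 + k^{2} - 5 k\right)$)
$\frac{1}{T{\left(\sqrt{\left(22 + 62\right) - 156} \right)}} = \frac{1}{\sqrt{\left(22 + 62\right) - 156} \left(-6 + \left(\sqrt{\left(22 + 62\right) - 156}\right)^{2} - 5 \sqrt{\left(22 + 62\right) - 156}\right)} = \frac{1}{\sqrt{84 - 156} \left(-6 + \left(\sqrt{84 - 156}\right)^{2} - 5 \sqrt{84 - 156}\right)} = \frac{1}{\sqrt{-72} \left(-6 + \left(\sqrt{-72}\right)^{2} - 5 \sqrt{-72}\right)} = \frac{1}{6 i \sqrt{2} \left(-6 + \left(6 i \sqrt{2}\right)^{2} - 5 \cdot 6 i \sqrt{2}\right)} = \frac{1}{6 i \sqrt{2} \left(-6 - 72 - 30 i \sqrt{2}\right)} = \frac{1}{6 i \sqrt{2} \left(-78 - 30 i \sqrt{2}\right)} = - \frac{i \sqrt{2}}{12 \left(-78 - 30 i \sqrt{2}\right)}$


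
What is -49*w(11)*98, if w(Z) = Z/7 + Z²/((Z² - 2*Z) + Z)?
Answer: -64141/5 ≈ -12828.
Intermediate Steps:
w(Z) = Z/7 + Z²/(Z² - Z) (w(Z) = Z*(⅐) + Z²/(Z² - Z) = Z/7 + Z²/(Z² - Z))
-49*w(11)*98 = -7*11*(6 + 11)/(-1 + 11)*98 = -7*11*17/10*98 = -49*187/70*98 = -1309/10*98 = -64141/5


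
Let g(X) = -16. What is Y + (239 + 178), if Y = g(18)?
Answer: 401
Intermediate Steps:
Y = -16
Y + (239 + 178) = -16 + (239 + 178) = -16 + 417 = 401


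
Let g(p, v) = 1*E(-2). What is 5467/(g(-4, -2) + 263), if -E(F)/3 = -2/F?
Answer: 5467/260 ≈ 21.027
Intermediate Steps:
E(F) = 6/F (E(F) = -(-6)/F = 6/F)
g(p, v) = -3 (g(p, v) = 1*(6/(-2)) = 1*(6*(-1/2)) = 1*(-3) = -3)
5467/(g(-4, -2) + 263) = 5467/(-3 + 263) = 5467/260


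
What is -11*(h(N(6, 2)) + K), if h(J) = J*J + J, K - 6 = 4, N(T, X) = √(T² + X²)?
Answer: -550 - 22*√10 ≈ -619.57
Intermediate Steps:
K = 10 (K = 6 + 4 = 10)
h(J) = J + J² (h(J) = J² + J = J + J²)
-11*(h(N(6, 2)) + K) = -11*(√(6² + 2²)*(1 + √(6² + 2²)) + 10) = -11*(√(36 + 4)*(1 + √(36 + 4)) + 10) = -11*(√40*(1 + √40) + 10) = -11*((2*√10)*(1 + 2*√10) + 10) = -11*(2*√10*(1 + 2*√10) + 10) = -11*(10 + 2*√10*(1 + 2*√10)) = -110 - 22*√10*(1 + 2*√10)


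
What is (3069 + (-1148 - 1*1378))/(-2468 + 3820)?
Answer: 543/1352 ≈ 0.40163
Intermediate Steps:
(3069 + (-1148 - 1*1378))/(-2468 + 3820) = (3069 + (-1148 - 1378))/1352 = (3069 - 2526)*(1/1352) = 543*(1/1352) = 543/1352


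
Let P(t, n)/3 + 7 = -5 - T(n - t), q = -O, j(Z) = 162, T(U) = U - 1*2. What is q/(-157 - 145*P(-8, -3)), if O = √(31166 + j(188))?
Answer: -√1958/1592 ≈ -0.027795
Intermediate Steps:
T(U) = -2 + U (T(U) = U - 2 = -2 + U)
O = 4*√1958 (O = √(31166 + 162) = √31328 = 4*√1958 ≈ 177.00)
q = -4*√1958 ≈ -177.00
P(t, n) = -30 - 3*n + 3*t (P(t, n) = -21 + 3*(-5 - (-2 + (n - t))) = -21 + 3*(-5 - (-2 + n - t)) = -21 + 3*(-5 + (2 + t - n)) = -21 + 3*(-3 + t - n) = -21 + (-9 - 3*n + 3*t) = -30 - 3*n + 3*t)
q/(-157 - 145*P(-8, -3)) = (-4*√1958)/(-157 - 145*(-30 - 3*(-3) + 3*(-8))) = (-4*√1958)/(-157 - 145*(-30 + 9 - 24)) = (-4*√1958)/(-157 - 145*(-45)) = (-4*√1958)/(-157 + 6525) = -4*√1958/6368 = -4*√1958*(1/6368) = -√1958/1592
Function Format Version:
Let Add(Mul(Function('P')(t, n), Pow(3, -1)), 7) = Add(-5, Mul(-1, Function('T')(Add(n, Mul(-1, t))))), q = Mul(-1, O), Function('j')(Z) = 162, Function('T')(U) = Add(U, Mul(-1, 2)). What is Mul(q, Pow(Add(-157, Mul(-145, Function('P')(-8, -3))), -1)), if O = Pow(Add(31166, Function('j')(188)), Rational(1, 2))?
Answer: Mul(Rational(-1, 1592), Pow(1958, Rational(1, 2))) ≈ -0.027795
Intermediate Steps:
Function('T')(U) = Add(-2, U) (Function('T')(U) = Add(U, -2) = Add(-2, U))
O = Mul(4, Pow(1958, Rational(1, 2))) (O = Pow(Add(31166, 162), Rational(1, 2)) = Pow(31328, Rational(1, 2)) = Mul(4, Pow(1958, Rational(1, 2))) ≈ 177.00)
q = Mul(-4, Pow(1958, Rational(1, 2))) (q = Mul(-1, Mul(4, Pow(1958, Rational(1, 2)))) = Mul(-4, Pow(1958, Rational(1, 2))) ≈ -177.00)
Function('P')(t, n) = Add(-30, Mul(-3, n), Mul(3, t)) (Function('P')(t, n) = Add(-21, Mul(3, Add(-5, Mul(-1, Add(-2, Add(n, Mul(-1, t))))))) = Add(-21, Mul(3, Add(-5, Mul(-1, Add(-2, n, Mul(-1, t)))))) = Add(-21, Mul(3, Add(-5, Add(2, t, Mul(-1, n))))) = Add(-21, Mul(3, Add(-3, t, Mul(-1, n)))) = Add(-21, Add(-9, Mul(-3, n), Mul(3, t))) = Add(-30, Mul(-3, n), Mul(3, t)))
Mul(q, Pow(Add(-157, Mul(-145, Function('P')(-8, -3))), -1)) = Mul(Mul(-4, Pow(1958, Rational(1, 2))), Pow(Add(-157, Mul(-145, Add(-30, Mul(-3, -3), Mul(3, -8)))), -1)) = Mul(Mul(-4, Pow(1958, Rational(1, 2))), Pow(Add(-157, Mul(-145, Add(-30, 9, -24))), -1)) = Mul(Mul(-4, Pow(1958, Rational(1, 2))), Pow(Add(-157, Mul(-145, -45)), -1)) = Mul(Mul(-4, Pow(1958, Rational(1, 2))), Pow(Add(-157, 6525), -1)) = Mul(Mul(-4, Pow(1958, Rational(1, 2))), Pow(6368, -1)) = Mul(Mul(-4, Pow(1958, Rational(1, 2))), Rational(1, 6368)) = Mul(Rational(-1, 1592), Pow(1958, Rational(1, 2)))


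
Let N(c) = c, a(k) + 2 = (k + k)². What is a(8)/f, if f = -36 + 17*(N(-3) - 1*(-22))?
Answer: 254/287 ≈ 0.88502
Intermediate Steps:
a(k) = -2 + 4*k² (a(k) = -2 + (k + k)² = -2 + (2*k)² = -2 + 4*k²)
f = 287 (f = -36 + 17*(-3 - 1*(-22)) = -36 + 17*(-3 + 22) = -36 + 17*19 = -36 + 323 = 287)
a(8)/f = (-2 + 4*8²)/287 = (-2 + 4*64)*(1/287) = (-2 + 256)*(1/287) = 254*(1/287) = 254/287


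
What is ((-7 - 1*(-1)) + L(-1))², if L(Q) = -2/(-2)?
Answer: 25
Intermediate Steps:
L(Q) = 1 (L(Q) = -2*(-½) = 1)
((-7 - 1*(-1)) + L(-1))² = ((-7 - 1*(-1)) + 1)² = ((-7 + 1) + 1)² = (-6 + 1)² = (-5)² = 25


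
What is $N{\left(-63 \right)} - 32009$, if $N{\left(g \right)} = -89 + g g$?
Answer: $-28129$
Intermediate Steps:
$N{\left(g \right)} = -89 + g^{2}$
$N{\left(-63 \right)} - 32009 = \left(-89 + \left(-63\right)^{2}\right) - 32009 = \left(-89 + 3969\right) - 32009 = 3880 - 32009 = -28129$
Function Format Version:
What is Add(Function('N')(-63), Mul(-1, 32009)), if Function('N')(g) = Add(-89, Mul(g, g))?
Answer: -28129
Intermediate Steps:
Function('N')(g) = Add(-89, Pow(g, 2))
Add(Function('N')(-63), Mul(-1, 32009)) = Add(Add(-89, Pow(-63, 2)), Mul(-1, 32009)) = Add(Add(-89, 3969), -32009) = Add(3880, -32009) = -28129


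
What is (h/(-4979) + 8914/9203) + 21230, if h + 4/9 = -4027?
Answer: 8755892314985/412395633 ≈ 21232.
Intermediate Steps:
h = -36247/9 (h = -4/9 - 4027 = -36247/9 ≈ -4027.4)
(h/(-4979) + 8914/9203) + 21230 = (-36247/9/(-4979) + 8914/9203) + 21230 = (-36247/9*(-1/4979) + 8914*(1/9203)) + 21230 = (36247/44811 + 8914/9203) + 21230 = 733026395/412395633 + 21230 = 8755892314985/412395633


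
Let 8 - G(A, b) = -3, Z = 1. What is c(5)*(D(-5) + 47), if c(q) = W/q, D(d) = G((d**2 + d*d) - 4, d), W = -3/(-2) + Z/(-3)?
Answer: 203/15 ≈ 13.533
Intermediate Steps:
W = 7/6 (W = -3/(-2) + 1/(-3) = -3*(-1/2) + 1*(-1/3) = 3/2 - 1/3 = 7/6 ≈ 1.1667)
G(A, b) = 11 (G(A, b) = 8 - 1*(-3) = 8 + 3 = 11)
D(d) = 11
c(q) = 7/(6*q)
c(5)*(D(-5) + 47) = ((7/6)/5)*(11 + 47) = ((7/6)*(1/5))*58 = (7/30)*58 = 203/15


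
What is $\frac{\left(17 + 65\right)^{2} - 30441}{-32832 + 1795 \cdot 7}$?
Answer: $\frac{23717}{20267} \approx 1.1702$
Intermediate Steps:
$\frac{\left(17 + 65\right)^{2} - 30441}{-32832 + 1795 \cdot 7} = \frac{82^{2} - 30441}{-32832 + 12565} = \frac{6724 - 30441}{-20267} = \left(-23717\right) \left(- \frac{1}{20267}\right) = \frac{23717}{20267}$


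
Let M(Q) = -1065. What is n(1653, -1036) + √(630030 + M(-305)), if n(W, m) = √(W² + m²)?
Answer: √3805705 + 9*√7765 ≈ 2743.9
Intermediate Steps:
n(1653, -1036) + √(630030 + M(-305)) = √(1653² + (-1036)²) + √(630030 - 1065) = √(2732409 + 1073296) + √628965 = √3805705 + 9*√7765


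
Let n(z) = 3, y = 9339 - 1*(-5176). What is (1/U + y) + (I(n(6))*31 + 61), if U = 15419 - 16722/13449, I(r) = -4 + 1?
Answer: 1001033145332/69117803 ≈ 14483.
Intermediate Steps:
y = 14515 (y = 9339 + 5176 = 14515)
I(r) = -3
U = 69117803/4483 (U = 15419 - 16722*1/13449 = 15419 - 5574/4483 = 69117803/4483 ≈ 15418.)
(1/U + y) + (I(n(6))*31 + 61) = (1/(69117803/4483) + 14515) + (-3*31 + 61) = (4483/69117803 + 14515) + (-93 + 61) = 1003244915028/69117803 - 32 = 1001033145332/69117803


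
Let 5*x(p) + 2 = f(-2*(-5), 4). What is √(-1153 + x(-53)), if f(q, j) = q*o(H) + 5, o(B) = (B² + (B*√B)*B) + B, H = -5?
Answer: √(-27810 + 1250*I*√5)/5 ≈ 1.674 + 33.395*I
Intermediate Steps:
o(B) = B + B² + B^(5/2) (o(B) = (B² + B^(3/2)*B) + B = (B² + B^(5/2)) + B = B + B² + B^(5/2))
f(q, j) = 5 + q*(20 + 25*I*√5) (f(q, j) = q*(-5 + (-5)² + (-5)^(5/2)) + 5 = q*(-5 + 25 + 25*I*√5) + 5 = q*(20 + 25*I*√5) + 5 = 5 + q*(20 + 25*I*√5))
x(p) = 203/5 + 50*I*√5 (x(p) = -⅖ + (5 + 5*(-2*(-5))*(4 + 5*I*√5))/5 = -⅖ + (5 + 5*10*(4 + 5*I*√5))/5 = -⅖ + (5 + (200 + 250*I*√5))/5 = -⅖ + (205 + 250*I*√5)/5 = -⅖ + (41 + 50*I*√5) = 203/5 + 50*I*√5)
√(-1153 + x(-53)) = √(-1153 + (203/5 + 50*I*√5)) = √(-5562/5 + 50*I*√5)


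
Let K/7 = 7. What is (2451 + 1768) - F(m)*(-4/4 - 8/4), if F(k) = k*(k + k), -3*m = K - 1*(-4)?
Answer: 18275/3 ≈ 6091.7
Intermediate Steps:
K = 49 (K = 7*7 = 49)
m = -53/3 (m = -(49 - 1*(-4))/3 = -(49 + 4)/3 = -⅓*53 = -53/3 ≈ -17.667)
F(k) = 2*k² (F(k) = k*(2*k) = 2*k²)
(2451 + 1768) - F(m)*(-4/4 - 8/4) = (2451 + 1768) - 2*(-53/3)²*(-4/4 - 8/4) = 4219 - 2*(2809/9)*(-4*¼ - 8*¼) = 4219 - 5618*(-1 - 2)/9 = 4219 - 5618*(-3)/9 = 4219 - 1*(-5618/3) = 4219 + 5618/3 = 18275/3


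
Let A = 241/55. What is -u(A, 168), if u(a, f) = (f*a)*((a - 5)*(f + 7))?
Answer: 9636144/121 ≈ 79638.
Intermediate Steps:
A = 241/55 (A = 241*(1/55) = 241/55 ≈ 4.3818)
u(a, f) = a*f*(-5 + a)*(7 + f) (u(a, f) = (a*f)*((-5 + a)*(7 + f)) = a*f*(-5 + a)*(7 + f))
-u(A, 168) = -241*168*(-35 - 5*168 + 7*(241/55) + (241/55)*168)/55 = -241*168*(-35 - 840 + 1687/55 + 40488/55)/55 = -241*168*(-1190)/(55*11) = -1*(-9636144/121) = 9636144/121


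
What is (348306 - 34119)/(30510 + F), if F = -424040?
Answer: -314187/393530 ≈ -0.79838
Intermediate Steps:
(348306 - 34119)/(30510 + F) = (348306 - 34119)/(30510 - 424040) = 314187/(-393530) = 314187*(-1/393530) = -314187/393530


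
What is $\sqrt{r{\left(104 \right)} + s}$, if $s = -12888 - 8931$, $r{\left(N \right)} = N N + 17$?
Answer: $i \sqrt{10986} \approx 104.81 i$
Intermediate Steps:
$r{\left(N \right)} = 17 + N^{2}$ ($r{\left(N \right)} = N^{2} + 17 = 17 + N^{2}$)
$s = -21819$ ($s = -12888 - 8931 = -21819$)
$\sqrt{r{\left(104 \right)} + s} = \sqrt{\left(17 + 104^{2}\right) - 21819} = \sqrt{\left(17 + 10816\right) - 21819} = \sqrt{10833 - 21819} = \sqrt{-10986} = i \sqrt{10986}$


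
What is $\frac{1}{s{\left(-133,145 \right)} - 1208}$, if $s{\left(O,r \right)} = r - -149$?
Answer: $- \frac{1}{914} \approx -0.0010941$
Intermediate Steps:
$s{\left(O,r \right)} = 149 + r$ ($s{\left(O,r \right)} = r + 149 = 149 + r$)
$\frac{1}{s{\left(-133,145 \right)} - 1208} = \frac{1}{\left(149 + 145\right) - 1208} = \frac{1}{294 - 1208} = \frac{1}{-914} = - \frac{1}{914}$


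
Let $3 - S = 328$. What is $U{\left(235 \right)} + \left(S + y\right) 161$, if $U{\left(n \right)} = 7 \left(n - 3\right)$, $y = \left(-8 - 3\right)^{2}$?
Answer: $-31220$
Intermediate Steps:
$S = -325$ ($S = 3 - 328 = -325$)
$y = 121$ ($y = \left(-11\right)^{2} = 121$)
$U{\left(n \right)} = -21 + 7 n$ ($U{\left(n \right)} = 7 \left(-3 + n\right) = -21 + 7 n$)
$U{\left(235 \right)} + \left(S + y\right) 161 = \left(-21 + 7 \cdot 235\right) + \left(-325 + 121\right) 161 = \left(-21 + 1645\right) - 32844 = 1624 - 32844 = -31220$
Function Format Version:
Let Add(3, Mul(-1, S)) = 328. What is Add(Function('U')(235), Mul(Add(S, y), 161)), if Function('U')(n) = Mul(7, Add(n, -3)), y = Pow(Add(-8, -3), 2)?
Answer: -31220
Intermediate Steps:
S = -325 (S = Add(3, Mul(-1, 328)) = Add(3, -328) = -325)
y = 121 (y = Pow(-11, 2) = 121)
Function('U')(n) = Add(-21, Mul(7, n)) (Function('U')(n) = Mul(7, Add(-3, n)) = Add(-21, Mul(7, n)))
Add(Function('U')(235), Mul(Add(S, y), 161)) = Add(Add(-21, Mul(7, 235)), Mul(Add(-325, 121), 161)) = Add(Add(-21, 1645), Mul(-204, 161)) = Add(1624, -32844) = -31220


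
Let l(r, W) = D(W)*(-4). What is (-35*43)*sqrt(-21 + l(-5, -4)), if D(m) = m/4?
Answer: -1505*I*sqrt(17) ≈ -6205.3*I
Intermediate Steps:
D(m) = m/4 (D(m) = m*(1/4) = m/4)
l(r, W) = -W (l(r, W) = (W/4)*(-4) = -W)
(-35*43)*sqrt(-21 + l(-5, -4)) = (-35*43)*sqrt(-21 - 1*(-4)) = -1505*sqrt(-21 + 4) = -1505*I*sqrt(17)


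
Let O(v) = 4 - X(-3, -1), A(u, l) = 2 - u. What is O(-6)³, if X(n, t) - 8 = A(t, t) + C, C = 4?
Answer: -1331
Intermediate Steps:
X(n, t) = 14 - t (X(n, t) = 8 + ((2 - t) + 4) = 8 + (6 - t) = 14 - t)
O(v) = -11 (O(v) = 4 - (14 - 1*(-1)) = 4 - (14 + 1) = 4 - 1*15 = 4 - 15 = -11)
O(-6)³ = (-11)³ = -1331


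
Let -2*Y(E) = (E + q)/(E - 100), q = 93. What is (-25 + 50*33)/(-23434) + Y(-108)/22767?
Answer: -2565140585/36990850208 ≈ -0.069345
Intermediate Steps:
Y(E) = -(93 + E)/(2*(-100 + E)) (Y(E) = -(E + 93)/(2*(E - 100)) = -(93 + E)/(2*(-100 + E)))
(-25 + 50*33)/(-23434) + Y(-108)/22767 = (-25 + 50*33)/(-23434) + ((-93 - 1*(-108))/(2*(-100 - 108)))/22767 = (-25 + 1650)*(-1/23434) + ((½)*(-93 + 108)/(-208))*(1/22767) = 1625*(-1/23434) + ((½)*(-1/208)*15)*(1/22767) = -1625/23434 - 15/416*1/22767 = -1625/23434 - 5/3157024 = -2565140585/36990850208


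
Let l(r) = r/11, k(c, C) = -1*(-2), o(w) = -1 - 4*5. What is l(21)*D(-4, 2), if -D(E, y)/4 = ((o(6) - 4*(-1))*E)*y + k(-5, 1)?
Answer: -11592/11 ≈ -1053.8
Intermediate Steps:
o(w) = -21 (o(w) = -1 - 20 = -21)
k(c, C) = 2
l(r) = r/11 (l(r) = r*(1/11) = r/11)
D(E, y) = -8 + 68*E*y (D(E, y) = -4*(((-21 - 4*(-1))*E)*y + 2) = -4*(((-21 + 4)*E)*y + 2) = -4*((-17*E)*y + 2) = -4*(-17*E*y + 2) = -4*(2 - 17*E*y) = -8 + 68*E*y)
l(21)*D(-4, 2) = ((1/11)*21)*(-8 + 68*(-4)*2) = 21*(-8 - 544)/11 = (21/11)*(-552) = -11592/11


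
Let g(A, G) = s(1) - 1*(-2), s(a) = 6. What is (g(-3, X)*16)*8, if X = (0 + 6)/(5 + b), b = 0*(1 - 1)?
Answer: 1024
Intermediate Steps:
b = 0 (b = 0*0 = 0)
X = 6/5 (X = (0 + 6)/(5 + 0) = 6/5 ≈ 1.2000)
g(A, G) = 8 (g(A, G) = 6 - 1*(-2) = 6 + 2 = 8)
(g(-3, X)*16)*8 = (8*16)*8 = 128*8 = 1024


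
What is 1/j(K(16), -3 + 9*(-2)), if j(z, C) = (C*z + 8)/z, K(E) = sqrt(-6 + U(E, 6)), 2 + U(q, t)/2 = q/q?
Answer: I/(-21*I + 2*sqrt(2)) ≈ -0.046771 + 0.0062994*I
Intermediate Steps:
U(q, t) = -2 (U(q, t) = -4 + 2*(q/q) = -4 + 2*1 = -4 + 2 = -2)
K(E) = 2*I*sqrt(2) (K(E) = sqrt(-6 - 2) = sqrt(-8) = 2*I*sqrt(2))
j(z, C) = (8 + C*z)/z
1/j(K(16), -3 + 9*(-2)) = 1/((-3 + 9*(-2)) + 8/((2*I*sqrt(2)))) = 1/((-3 - 18) + 8*(-I*sqrt(2)/4)) = 1/(-21 - 2*I*sqrt(2))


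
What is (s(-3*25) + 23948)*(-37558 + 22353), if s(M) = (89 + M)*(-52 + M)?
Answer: -337094850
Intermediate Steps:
s(M) = (-52 + M)*(89 + M)
(s(-3*25) + 23948)*(-37558 + 22353) = ((-4628 + (-3*25)**2 + 37*(-3*25)) + 23948)*(-37558 + 22353) = ((-4628 + (-75)**2 + 37*(-75)) + 23948)*(-15205) = ((-4628 + 5625 - 2775) + 23948)*(-15205) = (-1778 + 23948)*(-15205) = 22170*(-15205) = -337094850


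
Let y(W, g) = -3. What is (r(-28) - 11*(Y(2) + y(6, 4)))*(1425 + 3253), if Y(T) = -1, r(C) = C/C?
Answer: 210510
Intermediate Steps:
r(C) = 1
(r(-28) - 11*(Y(2) + y(6, 4)))*(1425 + 3253) = (1 - 11*(-1 - 3))*(1425 + 3253) = (1 - 11*(-4))*4678 = (1 + 44)*4678 = 45*4678 = 210510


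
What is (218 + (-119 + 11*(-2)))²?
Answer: 5929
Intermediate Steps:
(218 + (-119 + 11*(-2)))² = (218 + (-119 - 22))² = (218 - 141)² = 77² = 5929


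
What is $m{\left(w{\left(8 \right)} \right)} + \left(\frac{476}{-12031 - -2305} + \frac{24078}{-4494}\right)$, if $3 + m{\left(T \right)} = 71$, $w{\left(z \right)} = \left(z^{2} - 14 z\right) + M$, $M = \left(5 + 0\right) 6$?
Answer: $\frac{227988835}{3642387} \approx 62.593$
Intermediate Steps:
$M = 30$ ($M = 5 \cdot 6 = 30$)
$w{\left(z \right)} = 30 + z^{2} - 14 z$ ($w{\left(z \right)} = \left(z^{2} - 14 z\right) + 30 = 30 + z^{2} - 14 z$)
$m{\left(T \right)} = 68$ ($m{\left(T \right)} = -3 + 71 = 68$)
$m{\left(w{\left(8 \right)} \right)} + \left(\frac{476}{-12031 - -2305} + \frac{24078}{-4494}\right) = 68 + \left(\frac{476}{-12031 - -2305} + \frac{24078}{-4494}\right) = 68 + \left(\frac{476}{-12031 + 2305} + 24078 \left(- \frac{1}{4494}\right)\right) = 68 - \left(\frac{4013}{749} - \frac{476}{-9726}\right) = 68 + \left(476 \left(- \frac{1}{9726}\right) - \frac{4013}{749}\right) = 68 - \frac{19693481}{3642387} = \frac{227988835}{3642387}$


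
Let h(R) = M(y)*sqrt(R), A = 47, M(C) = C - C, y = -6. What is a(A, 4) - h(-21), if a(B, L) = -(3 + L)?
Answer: -7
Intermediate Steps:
M(C) = 0
a(B, L) = -3 - L
h(R) = 0 (h(R) = 0*sqrt(R) = 0)
a(A, 4) - h(-21) = (-3 - 1*4) - 1*0 = (-3 - 4) + 0 = -7 + 0 = -7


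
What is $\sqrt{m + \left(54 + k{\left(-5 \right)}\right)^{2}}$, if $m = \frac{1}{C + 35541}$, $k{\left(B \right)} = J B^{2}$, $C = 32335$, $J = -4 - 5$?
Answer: $\frac{\sqrt{33679428363373}}{33938} \approx 171.0$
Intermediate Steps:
$J = -9$ ($J = -4 - 5 = -9$)
$k{\left(B \right)} = - 9 B^{2}$
$m = \frac{1}{67876}$ ($m = \frac{1}{32335 + 35541} = \frac{1}{67876} \approx 1.4733 \cdot 10^{-5}$)
$\sqrt{m + \left(54 + k{\left(-5 \right)}\right)^{2}} = \sqrt{\frac{1}{67876} + \left(54 - 9 \left(-5\right)^{2}\right)^{2}} = \sqrt{\frac{1}{67876} + \left(54 - 225\right)^{2}} = \sqrt{\frac{1}{67876} + \left(-171\right)^{2}} = \sqrt{\frac{1}{67876} + 29241} = \sqrt{\frac{1984762117}{67876}} = \frac{\sqrt{33679428363373}}{33938}$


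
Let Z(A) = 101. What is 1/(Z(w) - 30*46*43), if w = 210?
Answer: -1/59239 ≈ -1.6881e-5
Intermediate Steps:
1/(Z(w) - 30*46*43) = 1/(101 - 30*46*43) = 1/(101 - 1380*43) = 1/(101 - 59340) = 1/(-59239) = -1/59239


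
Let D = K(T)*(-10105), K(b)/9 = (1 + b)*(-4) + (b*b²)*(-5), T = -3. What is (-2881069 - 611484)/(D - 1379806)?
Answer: 3492553/14384941 ≈ 0.24279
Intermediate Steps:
K(b) = -36 - 45*b³ - 36*b (K(b) = 9*((1 + b)*(-4) + (b*b²)*(-5)) = 9*((-4 - 4*b) + b³*(-5)) = 9*((-4 - 4*b) - 5*b³) = 9*(-4 - 5*b³ - 4*b) = -36 - 45*b³ - 36*b)
D = -13005135 (D = (-36 - 45*(-3)³ - 36*(-3))*(-10105) = (-36 - 45*(-27) + 108)*(-10105) = (-36 + 1215 + 108)*(-10105) = 1287*(-10105) = -13005135)
(-2881069 - 611484)/(D - 1379806) = (-2881069 - 611484)/(-13005135 - 1379806) = -3492553/(-14384941) = -3492553*(-1/14384941) = 3492553/14384941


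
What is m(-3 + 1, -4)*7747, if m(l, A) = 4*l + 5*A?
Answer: -216916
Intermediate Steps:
m(-3 + 1, -4)*7747 = (4*(-3 + 1) + 5*(-4))*7747 = (4*(-2) - 20)*7747 = (-8 - 20)*7747 = -28*7747 = -216916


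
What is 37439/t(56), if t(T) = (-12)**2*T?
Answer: 37439/8064 ≈ 4.6427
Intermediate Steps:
t(T) = 144*T
37439/t(56) = 37439/((144*56)) = 37439/8064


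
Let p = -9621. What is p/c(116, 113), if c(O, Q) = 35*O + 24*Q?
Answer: -9621/6772 ≈ -1.4207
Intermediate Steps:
c(O, Q) = 24*Q + 35*O
p/c(116, 113) = -9621/(24*113 + 35*116) = -9621/(2712 + 4060) = -9621/6772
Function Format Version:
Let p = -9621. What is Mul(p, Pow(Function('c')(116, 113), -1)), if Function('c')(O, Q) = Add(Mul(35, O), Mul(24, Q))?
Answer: Rational(-9621, 6772) ≈ -1.4207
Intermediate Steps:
Function('c')(O, Q) = Add(Mul(24, Q), Mul(35, O))
Mul(p, Pow(Function('c')(116, 113), -1)) = Mul(-9621, Pow(Add(Mul(24, 113), Mul(35, 116)), -1)) = Mul(-9621, Pow(Add(2712, 4060), -1)) = Mul(-9621, Pow(6772, -1)) = Mul(-9621, Rational(1, 6772)) = Rational(-9621, 6772)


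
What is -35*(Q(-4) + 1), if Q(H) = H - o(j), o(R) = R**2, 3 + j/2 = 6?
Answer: 1365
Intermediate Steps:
j = 6 (j = -6 + 2*6 = -6 + 12 = 6)
Q(H) = -36 + H (Q(H) = H - 1*6**2 = H - 1*36 = H - 36 = -36 + H)
-35*(Q(-4) + 1) = -35*((-36 - 4) + 1) = -35*(-40 + 1) = -35*(-39) = 1365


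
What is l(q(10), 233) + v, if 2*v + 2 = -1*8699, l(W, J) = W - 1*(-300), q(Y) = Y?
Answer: -8081/2 ≈ -4040.5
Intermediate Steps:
l(W, J) = 300 + W (l(W, J) = W + 300 = 300 + W)
v = -8701/2 (v = -1 + (-1*8699)/2 = -1 + (½)*(-8699) = -1 - 8699/2 = -8701/2 ≈ -4350.5)
l(q(10), 233) + v = (300 + 10) - 8701/2 = 310 - 8701/2 = -8081/2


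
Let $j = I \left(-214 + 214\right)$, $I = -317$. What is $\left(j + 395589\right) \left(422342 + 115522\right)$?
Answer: $212773081896$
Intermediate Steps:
$j = 0$ ($j = - 317 \left(-214 + 214\right) = \left(-317\right) 0 = 0$)
$\left(j + 395589\right) \left(422342 + 115522\right) = \left(0 + 395589\right) \left(422342 + 115522\right) = 395589 \cdot 537864 = 212773081896$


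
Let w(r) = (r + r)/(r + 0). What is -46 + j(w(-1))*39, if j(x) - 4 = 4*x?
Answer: 422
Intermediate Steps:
w(r) = 2 (w(r) = (2*r)/r = 2)
j(x) = 4 + 4*x
-46 + j(w(-1))*39 = -46 + (4 + 4*2)*39 = -46 + (4 + 8)*39 = -46 + 12*39 = -46 + 468 = 422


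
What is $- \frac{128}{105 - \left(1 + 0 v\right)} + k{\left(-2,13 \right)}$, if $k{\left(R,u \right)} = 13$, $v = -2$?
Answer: $\frac{153}{13} \approx 11.769$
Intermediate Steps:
$- \frac{128}{105 - \left(1 + 0 v\right)} + k{\left(-2,13 \right)} = - \frac{128}{105 + \left(-1 + 0 \left(-2\right)\right)} + 13 = - \frac{128}{105 + \left(-1 + 0\right)} + 13 = - \frac{128}{105 - 1} + 13 = - \frac{128}{104} + 13 = \left(-128\right) \frac{1}{104} + 13 = - \frac{16}{13} + 13 = \frac{153}{13}$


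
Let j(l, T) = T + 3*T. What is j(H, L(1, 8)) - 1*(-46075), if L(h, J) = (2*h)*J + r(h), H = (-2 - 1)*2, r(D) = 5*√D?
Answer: 46159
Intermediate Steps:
H = -6 (H = -3*2 = -6)
L(h, J) = 5*√h + 2*J*h (L(h, J) = (2*h)*J + 5*√h = 2*J*h + 5*√h = 5*√h + 2*J*h)
j(l, T) = 4*T
j(H, L(1, 8)) - 1*(-46075) = 4*(5*√1 + 2*8*1) - 1*(-46075) = 4*(5*1 + 16) + 46075 = 4*(5 + 16) + 46075 = 4*21 + 46075 = 84 + 46075 = 46159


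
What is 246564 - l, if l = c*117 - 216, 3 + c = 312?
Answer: 210627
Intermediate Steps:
c = 309 (c = -3 + 312 = 309)
l = 35937 (l = 309*117 - 216 = 36153 - 216 = 35937)
246564 - l = 246564 - 1*35937 = 246564 - 35937 = 210627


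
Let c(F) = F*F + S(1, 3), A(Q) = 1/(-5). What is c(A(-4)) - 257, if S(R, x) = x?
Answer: -6349/25 ≈ -253.96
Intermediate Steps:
A(Q) = -1/5
c(F) = 3 + F**2 (c(F) = F*F + 3 = F**2 + 3 = 3 + F**2)
c(A(-4)) - 257 = (3 + (-1/5)**2) - 257 = (3 + 1/25) - 257 = 76/25 - 257 = -6349/25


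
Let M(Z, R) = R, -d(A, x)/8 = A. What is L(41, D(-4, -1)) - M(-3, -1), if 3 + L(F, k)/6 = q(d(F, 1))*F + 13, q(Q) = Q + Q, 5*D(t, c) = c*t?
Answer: -161315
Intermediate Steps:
d(A, x) = -8*A
D(t, c) = c*t/5 (D(t, c) = (c*t)/5 = c*t/5)
q(Q) = 2*Q
L(F, k) = 60 - 96*F² (L(F, k) = -18 + 6*((2*(-8*F))*F + 13) = -18 + 6*((-16*F)*F + 13) = -18 + 6*(-16*F² + 13) = -18 + 6*(13 - 16*F²) = -18 + (78 - 96*F²) = 60 - 96*F²)
L(41, D(-4, -1)) - M(-3, -1) = (60 - 96*41²) - 1*(-1) = (60 - 96*1681) + 1 = (60 - 161376) + 1 = -161316 + 1 = -161315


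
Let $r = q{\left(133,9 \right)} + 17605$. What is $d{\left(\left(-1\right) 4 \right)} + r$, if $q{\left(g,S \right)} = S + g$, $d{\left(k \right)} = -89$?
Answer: $17658$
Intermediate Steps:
$r = 17747$ ($r = \left(9 + 133\right) + 17605 = 142 + 17605 = 17747$)
$d{\left(\left(-1\right) 4 \right)} + r = -89 + 17747 = 17658$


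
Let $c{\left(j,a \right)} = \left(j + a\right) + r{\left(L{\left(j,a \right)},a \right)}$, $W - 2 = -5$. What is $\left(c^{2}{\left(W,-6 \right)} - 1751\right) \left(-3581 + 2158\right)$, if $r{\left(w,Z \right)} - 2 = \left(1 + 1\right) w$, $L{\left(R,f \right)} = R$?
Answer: $2251186$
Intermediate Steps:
$W = -3$ ($W = 2 - 5 = -3$)
$r{\left(w,Z \right)} = 2 + 2 w$ ($r{\left(w,Z \right)} = 2 + \left(1 + 1\right) w = 2 + 2 w$)
$c{\left(j,a \right)} = 2 + a + 3 j$ ($c{\left(j,a \right)} = \left(j + a\right) + \left(2 + 2 j\right) = \left(a + j\right) + \left(2 + 2 j\right) = 2 + a + 3 j$)
$\left(c^{2}{\left(W,-6 \right)} - 1751\right) \left(-3581 + 2158\right) = \left(\left(2 - 6 + 3 \left(-3\right)\right)^{2} - 1751\right) \left(-3581 + 2158\right) = \left(\left(2 - 6 - 9\right)^{2} - 1751\right) \left(-1423\right) = \left(\left(-13\right)^{2} - 1751\right) \left(-1423\right) = \left(169 - 1751\right) \left(-1423\right) = \left(-1582\right) \left(-1423\right) = 2251186$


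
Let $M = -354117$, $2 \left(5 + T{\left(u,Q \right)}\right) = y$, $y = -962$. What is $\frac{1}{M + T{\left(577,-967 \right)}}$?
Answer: $- \frac{1}{354603} \approx -2.8201 \cdot 10^{-6}$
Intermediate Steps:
$T{\left(u,Q \right)} = -486$ ($T{\left(u,Q \right)} = -5 + \frac{1}{2} \left(-962\right) = -5 - 481 = -486$)
$\frac{1}{M + T{\left(577,-967 \right)}} = \frac{1}{-354117 - 486} = \frac{1}{-354603} = - \frac{1}{354603}$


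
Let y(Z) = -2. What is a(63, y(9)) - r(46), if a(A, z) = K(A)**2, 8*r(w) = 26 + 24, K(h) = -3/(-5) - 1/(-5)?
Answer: -561/100 ≈ -5.6100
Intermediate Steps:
K(h) = 4/5 (K(h) = -3*(-1/5) - 1*(-1/5) = 3/5 + 1/5 = 4/5)
r(w) = 25/4 (r(w) = (26 + 24)/8 = (1/8)*50 = 25/4)
a(A, z) = 16/25 (a(A, z) = (4/5)**2 = 16/25)
a(63, y(9)) - r(46) = 16/25 - 1*25/4 = 16/25 - 25/4 = -561/100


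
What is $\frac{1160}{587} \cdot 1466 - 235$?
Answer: $\frac{1562615}{587} \approx 2662.0$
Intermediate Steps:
$\frac{1160}{587} \cdot 1466 - 235 = \frac{1700560}{587} - 235 = \frac{1562615}{587}$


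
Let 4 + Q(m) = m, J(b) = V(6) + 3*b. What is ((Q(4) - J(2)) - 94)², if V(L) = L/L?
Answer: 10201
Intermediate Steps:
V(L) = 1
J(b) = 1 + 3*b
Q(m) = -4 + m
((Q(4) - J(2)) - 94)² = (((-4 + 4) - (1 + 3*2)) - 94)² = ((0 - (1 + 6)) - 94)² = ((0 - 1*7) - 94)² = ((0 - 7) - 94)² = (-7 - 94)² = (-101)² = 10201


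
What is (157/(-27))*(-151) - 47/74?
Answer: 1753049/1998 ≈ 877.40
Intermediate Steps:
(157/(-27))*(-151) - 47/74 = (157*(-1/27))*(-151) - 47*1/74 = -157/27*(-151) - 47/74 = 23707/27 - 47/74 = 1753049/1998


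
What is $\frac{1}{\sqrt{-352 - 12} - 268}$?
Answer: $- \frac{67}{18047} - \frac{i \sqrt{91}}{36094} \approx -0.0037125 - 0.00026429 i$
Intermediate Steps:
$\frac{1}{\sqrt{-352 - 12} - 268} = \frac{1}{\sqrt{-364} - 268} = \frac{1}{2 i \sqrt{91} - 268} = \frac{1}{-268 + 2 i \sqrt{91}}$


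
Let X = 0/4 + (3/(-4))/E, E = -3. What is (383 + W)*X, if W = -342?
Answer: 41/4 ≈ 10.250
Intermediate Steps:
X = 1/4 (X = 0/4 + (3/(-4))/(-3) = 0*(1/4) + (3*(-1/4))*(-1/3) = 0 - 3/4*(-1/3) = 0 + 1/4 = 1/4 ≈ 0.25000)
(383 + W)*X = (383 - 342)*(1/4) = 41*(1/4) = 41/4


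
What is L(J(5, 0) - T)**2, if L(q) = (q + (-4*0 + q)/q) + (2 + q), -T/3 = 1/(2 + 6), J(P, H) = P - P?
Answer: 225/16 ≈ 14.063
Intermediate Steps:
J(P, H) = 0
T = -3/8 (T = -3/(2 + 6) = -3/8 ≈ -0.37500)
L(q) = 3 + 2*q (L(q) = (q + (0 + q)/q) + (2 + q) = (q + q/q) + (2 + q) = (q + 1) + (2 + q) = (1 + q) + (2 + q) = 3 + 2*q)
L(J(5, 0) - T)**2 = (3 + 2*(0 - 1*(-3/8)))**2 = (3 + 2*(0 + 3/8))**2 = (3 + 2*(3/8))**2 = (3 + 3/4)**2 = (15/4)**2 = 225/16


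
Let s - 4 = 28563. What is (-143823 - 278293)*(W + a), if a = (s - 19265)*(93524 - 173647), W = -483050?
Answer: 314808708026736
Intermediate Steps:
s = 28567 (s = 4 + 28563 = 28567)
a = -745304146 (a = (28567 - 19265)*(93524 - 173647) = 9302*(-80123) = -745304146)
(-143823 - 278293)*(W + a) = (-143823 - 278293)*(-483050 - 745304146) = -422116*(-745787196) = 314808708026736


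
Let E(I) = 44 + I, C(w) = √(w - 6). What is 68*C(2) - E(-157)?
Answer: 113 + 136*I ≈ 113.0 + 136.0*I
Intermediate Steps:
C(w) = √(-6 + w)
68*C(2) - E(-157) = 68*√(-6 + 2) - (44 - 157) = 68*√(-4) - 1*(-113) = 68*(2*I) + 113 = 136*I + 113 = 113 + 136*I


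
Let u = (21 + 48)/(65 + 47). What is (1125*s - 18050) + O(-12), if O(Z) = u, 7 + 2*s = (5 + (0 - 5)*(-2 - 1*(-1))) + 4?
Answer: -1580531/112 ≈ -14112.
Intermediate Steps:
u = 69/112 ≈ 0.61607
s = 7/2 (s = -7/2 + ((5 + (0 - 5)*(-2 - 1*(-1))) + 4)/2 = -7/2 + ((5 - 5*(-2 + 1)) + 4)/2 = -7/2 + ((5 - 5*(-1)) + 4)/2 = -7/2 + ((5 + 5) + 4)/2 = -7/2 + (10 + 4)/2 = -7/2 + (½)*14 = -7/2 + 7 = 7/2 ≈ 3.5000)
O(Z) = 69/112
(1125*s - 18050) + O(-12) = (1125*(7/2) - 18050) + 69/112 = (7875/2 - 18050) + 69/112 = -28225/2 + 69/112 = -1580531/112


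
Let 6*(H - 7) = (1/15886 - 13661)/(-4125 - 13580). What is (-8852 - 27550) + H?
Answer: -12283777024891/337513956 ≈ -36395.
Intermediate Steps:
H = 2406001421/337513956 (H = 7 + ((1/15886 - 13661)/(-4125 - 13580))/6 = 7 + ((1/15886 - 13661)/(-17705))/6 = 7 + (-217018645/15886*(-1/17705))/6 = 7 + (⅙)*(43403729/56252326) = 7 + 43403729/337513956 = 2406001421/337513956 ≈ 7.1286)
(-8852 - 27550) + H = (-8852 - 27550) + 2406001421/337513956 = -36402 + 2406001421/337513956 = -12283777024891/337513956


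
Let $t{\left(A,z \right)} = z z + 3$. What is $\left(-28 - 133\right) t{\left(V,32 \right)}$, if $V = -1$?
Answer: $-165347$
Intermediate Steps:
$t{\left(A,z \right)} = 3 + z^{2}$ ($t{\left(A,z \right)} = z^{2} + 3 = 3 + z^{2}$)
$\left(-28 - 133\right) t{\left(V,32 \right)} = \left(-28 - 133\right) \left(3 + 32^{2}\right) = - 161 \left(3 + 1024\right) = \left(-161\right) 1027 = -165347$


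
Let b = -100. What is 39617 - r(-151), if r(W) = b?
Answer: 39717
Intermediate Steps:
r(W) = -100
39617 - r(-151) = 39617 - 1*(-100) = 39617 + 100 = 39717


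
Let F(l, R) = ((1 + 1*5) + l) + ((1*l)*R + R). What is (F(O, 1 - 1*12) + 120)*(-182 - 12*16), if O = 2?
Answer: -35530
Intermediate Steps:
F(l, R) = 6 + R + l + R*l (F(l, R) = ((1 + 5) + l) + (l*R + R) = (6 + l) + (R*l + R) = (6 + l) + (R + R*l) = 6 + R + l + R*l)
(F(O, 1 - 1*12) + 120)*(-182 - 12*16) = ((6 + (1 - 1*12) + 2 + (1 - 1*12)*2) + 120)*(-182 - 12*16) = ((6 + (1 - 12) + 2 + (1 - 12)*2) + 120)*(-182 - 192) = ((6 - 11 + 2 - 11*2) + 120)*(-374) = ((6 - 11 + 2 - 22) + 120)*(-374) = (-25 + 120)*(-374) = 95*(-374) = -35530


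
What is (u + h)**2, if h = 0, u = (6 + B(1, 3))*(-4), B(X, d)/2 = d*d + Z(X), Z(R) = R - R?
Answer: 9216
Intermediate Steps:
Z(R) = 0
B(X, d) = 2*d**2 (B(X, d) = 2*(d*d + 0) = 2*(d**2 + 0) = 2*d**2)
u = -96 (u = (6 + 2*3**2)*(-4) = (6 + 2*9)*(-4) = (6 + 18)*(-4) = 24*(-4) = -96)
(u + h)**2 = (-96 + 0)**2 = (-96)**2 = 9216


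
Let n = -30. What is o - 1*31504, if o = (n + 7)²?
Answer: -30975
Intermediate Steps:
o = 529 (o = (-30 + 7)² = (-23)² = 529)
o - 1*31504 = 529 - 1*31504 = 529 - 31504 = -30975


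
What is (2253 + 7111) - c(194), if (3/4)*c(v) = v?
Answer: 27316/3 ≈ 9105.3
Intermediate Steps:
c(v) = 4*v/3
(2253 + 7111) - c(194) = (2253 + 7111) - 4*194/3 = 9364 - 1*776/3 = 9364 - 776/3 = 27316/3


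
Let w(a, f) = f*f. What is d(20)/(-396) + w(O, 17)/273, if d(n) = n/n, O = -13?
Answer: 38057/36036 ≈ 1.0561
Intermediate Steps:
d(n) = 1
w(a, f) = f²
d(20)/(-396) + w(O, 17)/273 = 1/(-396) + 17²/273 = 1*(-1/396) + 289*(1/273) = -1/396 + 289/273 = 38057/36036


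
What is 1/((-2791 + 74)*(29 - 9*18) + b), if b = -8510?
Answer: 1/352851 ≈ 2.8341e-6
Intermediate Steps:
1/((-2791 + 74)*(29 - 9*18) + b) = 1/((-2791 + 74)*(29 - 9*18) - 8510) = 1/(-2717*(29 - 162) - 8510) = 1/(-2717*(-133) - 8510) = 1/(361361 - 8510) = 1/352851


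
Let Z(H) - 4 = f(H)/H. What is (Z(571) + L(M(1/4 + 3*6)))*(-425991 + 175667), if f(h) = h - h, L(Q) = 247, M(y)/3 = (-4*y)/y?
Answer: -62831324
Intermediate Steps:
M(y) = -12 (M(y) = 3*((-4*y)/y) = 3*(-4) = -12)
f(h) = 0
Z(H) = 4 (Z(H) = 4 + 0/H = 4 + 0 = 4)
(Z(571) + L(M(1/4 + 3*6)))*(-425991 + 175667) = (4 + 247)*(-425991 + 175667) = 251*(-250324) = -62831324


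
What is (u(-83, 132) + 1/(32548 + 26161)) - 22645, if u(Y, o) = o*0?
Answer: -1329465304/58709 ≈ -22645.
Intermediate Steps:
u(Y, o) = 0
(u(-83, 132) + 1/(32548 + 26161)) - 22645 = (0 + 1/(32548 + 26161)) - 22645 = (0 + 1/58709) - 22645 = 1/58709 - 22645 = -1329465304/58709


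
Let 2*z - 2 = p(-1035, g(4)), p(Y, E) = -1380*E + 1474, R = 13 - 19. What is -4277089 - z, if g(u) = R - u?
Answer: -4284727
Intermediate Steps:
R = -6
g(u) = -6 - u
p(Y, E) = 1474 - 1380*E
z = 7638 (z = 1 + (1474 - 1380*(-6 - 1*4))/2 = 1 + (1474 - 1380*(-6 - 4))/2 = 1 + (1474 - 1380*(-10))/2 = 1 + (1474 + 13800)/2 = 1 + (½)*15274 = 1 + 7637 = 7638)
-4277089 - z = -4277089 - 1*7638 = -4277089 - 7638 = -4284727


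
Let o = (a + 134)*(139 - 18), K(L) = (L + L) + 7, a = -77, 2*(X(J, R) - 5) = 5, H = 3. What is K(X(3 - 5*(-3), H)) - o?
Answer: -6875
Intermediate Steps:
X(J, R) = 15/2 (X(J, R) = 5 + (1/2)*5 = 5 + 5/2 = 15/2)
K(L) = 7 + 2*L (K(L) = 2*L + 7 = 7 + 2*L)
o = 6897 (o = (-77 + 134)*(139 - 18) = 57*121 = 6897)
K(X(3 - 5*(-3), H)) - o = (7 + 2*(15/2)) - 1*6897 = (7 + 15) - 6897 = 22 - 6897 = -6875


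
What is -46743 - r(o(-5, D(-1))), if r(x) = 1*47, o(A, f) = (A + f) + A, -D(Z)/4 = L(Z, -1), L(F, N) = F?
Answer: -46790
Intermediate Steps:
D(Z) = -4*Z
o(A, f) = f + 2*A
r(x) = 47
-46743 - r(o(-5, D(-1))) = -46743 - 1*47 = -46743 - 47 = -46790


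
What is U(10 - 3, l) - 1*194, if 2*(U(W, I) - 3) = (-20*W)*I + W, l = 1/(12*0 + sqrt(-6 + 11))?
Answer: -375/2 - 14*sqrt(5) ≈ -218.80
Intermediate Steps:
l = sqrt(5)/5 (l = 1/(0 + sqrt(5)) = 1/(sqrt(5)) = sqrt(5)/5 ≈ 0.44721)
U(W, I) = 3 + W/2 - 10*I*W (U(W, I) = 3 + ((-20*W)*I + W)/2 = 3 + (-20*I*W + W)/2 = 3 + (W - 20*I*W)/2 = 3 + (W/2 - 10*I*W) = 3 + W/2 - 10*I*W)
U(10 - 3, l) - 1*194 = (3 + (10 - 3)/2 - 10*sqrt(5)/5*(10 - 3)) - 1*194 = (3 + (1/2)*7 - 10*sqrt(5)/5*7) - 194 = (3 + 7/2 - 14*sqrt(5)) - 194 = (13/2 - 14*sqrt(5)) - 194 = -375/2 - 14*sqrt(5)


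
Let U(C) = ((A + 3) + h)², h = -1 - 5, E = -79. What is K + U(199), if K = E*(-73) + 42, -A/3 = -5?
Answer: 5953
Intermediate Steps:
h = -6
A = 15 (A = -3*(-5) = 15)
K = 5809 (K = -79*(-73) + 42 = 5767 + 42 = 5809)
U(C) = 144 (U(C) = ((15 + 3) - 6)² = (18 - 6)² = 12² = 144)
K + U(199) = 5809 + 144 = 5953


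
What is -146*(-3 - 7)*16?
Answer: 23360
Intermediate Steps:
-146*(-3 - 7)*16 = -(-1460)*16 = -146*(-160) = 23360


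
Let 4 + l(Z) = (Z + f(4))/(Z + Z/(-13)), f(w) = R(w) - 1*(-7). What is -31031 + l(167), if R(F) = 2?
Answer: -15547963/501 ≈ -31034.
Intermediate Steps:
f(w) = 9 (f(w) = 2 - 1*(-7) = 2 + 7 = 9)
l(Z) = -4 + 13*(9 + Z)/(12*Z) (l(Z) = -4 + (Z + 9)/(Z + Z/(-13)) = -4 + (9 + Z)/(Z + Z*(-1/13)) = -4 + (9 + Z)/(Z - Z/13) = -4 + (9 + Z)/((12*Z/13)) = -4 + (9 + Z)*(13/(12*Z)) = -4 + 13*(9 + Z)/(12*Z))
-31031 + l(167) = -31031 + (1/12)*(117 - 35*167)/167 = -31031 + (1/12)*(1/167)*(117 - 5845) = -31031 + (1/12)*(1/167)*(-5728) = -31031 - 1432/501 = -15547963/501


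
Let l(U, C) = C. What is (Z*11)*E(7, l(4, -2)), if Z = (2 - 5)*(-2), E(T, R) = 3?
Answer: 198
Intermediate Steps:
Z = 6 (Z = -3*(-2) = 6)
(Z*11)*E(7, l(4, -2)) = (6*11)*3 = 66*3 = 198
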